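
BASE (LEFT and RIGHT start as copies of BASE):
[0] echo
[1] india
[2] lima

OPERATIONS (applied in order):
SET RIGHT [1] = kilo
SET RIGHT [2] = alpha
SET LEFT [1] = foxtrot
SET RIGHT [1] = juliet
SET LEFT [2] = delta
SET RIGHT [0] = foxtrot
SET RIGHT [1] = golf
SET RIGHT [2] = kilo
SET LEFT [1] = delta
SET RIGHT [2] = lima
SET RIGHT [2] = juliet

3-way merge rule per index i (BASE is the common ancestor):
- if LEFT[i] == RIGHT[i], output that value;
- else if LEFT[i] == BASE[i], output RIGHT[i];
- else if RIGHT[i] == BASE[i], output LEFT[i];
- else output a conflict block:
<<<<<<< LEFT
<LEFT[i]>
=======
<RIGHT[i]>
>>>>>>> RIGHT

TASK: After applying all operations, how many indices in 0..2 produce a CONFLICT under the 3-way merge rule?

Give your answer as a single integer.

Answer: 2

Derivation:
Final LEFT:  [echo, delta, delta]
Final RIGHT: [foxtrot, golf, juliet]
i=0: L=echo=BASE, R=foxtrot -> take RIGHT -> foxtrot
i=1: BASE=india L=delta R=golf all differ -> CONFLICT
i=2: BASE=lima L=delta R=juliet all differ -> CONFLICT
Conflict count: 2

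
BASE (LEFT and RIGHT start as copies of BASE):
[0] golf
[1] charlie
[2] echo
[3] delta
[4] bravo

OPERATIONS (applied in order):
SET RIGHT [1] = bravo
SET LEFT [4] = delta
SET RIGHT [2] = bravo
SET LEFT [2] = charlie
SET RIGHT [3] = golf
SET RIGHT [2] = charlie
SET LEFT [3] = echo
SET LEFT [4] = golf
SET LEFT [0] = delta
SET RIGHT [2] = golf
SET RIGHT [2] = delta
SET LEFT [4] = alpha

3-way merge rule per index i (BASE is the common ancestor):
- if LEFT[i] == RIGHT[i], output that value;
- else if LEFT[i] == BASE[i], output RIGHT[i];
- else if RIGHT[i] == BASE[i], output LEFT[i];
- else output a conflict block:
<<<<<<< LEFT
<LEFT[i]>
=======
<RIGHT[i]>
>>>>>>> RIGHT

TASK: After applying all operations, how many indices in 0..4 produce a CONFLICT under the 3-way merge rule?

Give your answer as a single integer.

Answer: 2

Derivation:
Final LEFT:  [delta, charlie, charlie, echo, alpha]
Final RIGHT: [golf, bravo, delta, golf, bravo]
i=0: L=delta, R=golf=BASE -> take LEFT -> delta
i=1: L=charlie=BASE, R=bravo -> take RIGHT -> bravo
i=2: BASE=echo L=charlie R=delta all differ -> CONFLICT
i=3: BASE=delta L=echo R=golf all differ -> CONFLICT
i=4: L=alpha, R=bravo=BASE -> take LEFT -> alpha
Conflict count: 2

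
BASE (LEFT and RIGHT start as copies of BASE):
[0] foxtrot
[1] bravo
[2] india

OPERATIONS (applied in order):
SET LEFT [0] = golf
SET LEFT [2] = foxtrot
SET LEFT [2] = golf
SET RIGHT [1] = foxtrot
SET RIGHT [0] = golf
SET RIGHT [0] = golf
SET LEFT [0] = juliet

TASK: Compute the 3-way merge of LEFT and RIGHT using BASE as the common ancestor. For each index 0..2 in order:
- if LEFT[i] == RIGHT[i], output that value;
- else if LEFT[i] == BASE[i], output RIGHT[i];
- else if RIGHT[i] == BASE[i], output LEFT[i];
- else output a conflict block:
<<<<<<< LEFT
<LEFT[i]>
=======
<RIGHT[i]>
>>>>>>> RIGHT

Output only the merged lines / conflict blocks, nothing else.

Answer: <<<<<<< LEFT
juliet
=======
golf
>>>>>>> RIGHT
foxtrot
golf

Derivation:
Final LEFT:  [juliet, bravo, golf]
Final RIGHT: [golf, foxtrot, india]
i=0: BASE=foxtrot L=juliet R=golf all differ -> CONFLICT
i=1: L=bravo=BASE, R=foxtrot -> take RIGHT -> foxtrot
i=2: L=golf, R=india=BASE -> take LEFT -> golf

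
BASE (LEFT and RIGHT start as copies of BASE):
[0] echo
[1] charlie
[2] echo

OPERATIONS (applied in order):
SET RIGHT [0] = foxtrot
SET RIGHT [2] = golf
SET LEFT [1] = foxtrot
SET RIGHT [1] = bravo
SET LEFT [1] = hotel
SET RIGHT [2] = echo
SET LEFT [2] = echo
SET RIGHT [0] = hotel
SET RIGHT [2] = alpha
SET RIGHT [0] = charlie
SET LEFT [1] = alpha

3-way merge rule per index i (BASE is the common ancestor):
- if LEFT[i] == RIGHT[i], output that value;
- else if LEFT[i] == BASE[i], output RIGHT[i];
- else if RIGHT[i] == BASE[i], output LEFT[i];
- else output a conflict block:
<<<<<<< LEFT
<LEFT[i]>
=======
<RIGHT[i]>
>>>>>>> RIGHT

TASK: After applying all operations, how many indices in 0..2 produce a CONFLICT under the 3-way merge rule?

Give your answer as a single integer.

Final LEFT:  [echo, alpha, echo]
Final RIGHT: [charlie, bravo, alpha]
i=0: L=echo=BASE, R=charlie -> take RIGHT -> charlie
i=1: BASE=charlie L=alpha R=bravo all differ -> CONFLICT
i=2: L=echo=BASE, R=alpha -> take RIGHT -> alpha
Conflict count: 1

Answer: 1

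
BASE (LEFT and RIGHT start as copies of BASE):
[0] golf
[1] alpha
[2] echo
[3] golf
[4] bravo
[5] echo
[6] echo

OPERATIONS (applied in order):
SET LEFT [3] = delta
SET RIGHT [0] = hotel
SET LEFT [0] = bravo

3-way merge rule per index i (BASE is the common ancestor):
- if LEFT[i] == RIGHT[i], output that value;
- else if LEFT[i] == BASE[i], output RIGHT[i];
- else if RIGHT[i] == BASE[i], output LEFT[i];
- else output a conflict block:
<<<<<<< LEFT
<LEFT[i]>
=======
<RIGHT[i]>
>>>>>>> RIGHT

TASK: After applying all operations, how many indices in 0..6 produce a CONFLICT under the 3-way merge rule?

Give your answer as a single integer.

Answer: 1

Derivation:
Final LEFT:  [bravo, alpha, echo, delta, bravo, echo, echo]
Final RIGHT: [hotel, alpha, echo, golf, bravo, echo, echo]
i=0: BASE=golf L=bravo R=hotel all differ -> CONFLICT
i=1: L=alpha R=alpha -> agree -> alpha
i=2: L=echo R=echo -> agree -> echo
i=3: L=delta, R=golf=BASE -> take LEFT -> delta
i=4: L=bravo R=bravo -> agree -> bravo
i=5: L=echo R=echo -> agree -> echo
i=6: L=echo R=echo -> agree -> echo
Conflict count: 1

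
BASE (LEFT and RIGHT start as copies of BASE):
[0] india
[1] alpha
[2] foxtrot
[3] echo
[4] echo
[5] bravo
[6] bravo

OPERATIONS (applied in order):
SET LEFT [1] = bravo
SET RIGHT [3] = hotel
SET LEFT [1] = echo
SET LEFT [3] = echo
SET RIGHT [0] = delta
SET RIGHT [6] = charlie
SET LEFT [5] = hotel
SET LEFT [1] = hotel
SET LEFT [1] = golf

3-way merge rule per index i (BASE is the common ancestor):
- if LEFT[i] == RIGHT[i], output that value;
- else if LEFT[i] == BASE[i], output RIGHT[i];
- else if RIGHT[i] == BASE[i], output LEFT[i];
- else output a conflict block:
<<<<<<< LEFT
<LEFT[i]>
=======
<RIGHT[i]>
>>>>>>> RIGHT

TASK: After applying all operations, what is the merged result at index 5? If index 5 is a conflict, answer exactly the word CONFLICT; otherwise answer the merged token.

Final LEFT:  [india, golf, foxtrot, echo, echo, hotel, bravo]
Final RIGHT: [delta, alpha, foxtrot, hotel, echo, bravo, charlie]
i=0: L=india=BASE, R=delta -> take RIGHT -> delta
i=1: L=golf, R=alpha=BASE -> take LEFT -> golf
i=2: L=foxtrot R=foxtrot -> agree -> foxtrot
i=3: L=echo=BASE, R=hotel -> take RIGHT -> hotel
i=4: L=echo R=echo -> agree -> echo
i=5: L=hotel, R=bravo=BASE -> take LEFT -> hotel
i=6: L=bravo=BASE, R=charlie -> take RIGHT -> charlie
Index 5 -> hotel

Answer: hotel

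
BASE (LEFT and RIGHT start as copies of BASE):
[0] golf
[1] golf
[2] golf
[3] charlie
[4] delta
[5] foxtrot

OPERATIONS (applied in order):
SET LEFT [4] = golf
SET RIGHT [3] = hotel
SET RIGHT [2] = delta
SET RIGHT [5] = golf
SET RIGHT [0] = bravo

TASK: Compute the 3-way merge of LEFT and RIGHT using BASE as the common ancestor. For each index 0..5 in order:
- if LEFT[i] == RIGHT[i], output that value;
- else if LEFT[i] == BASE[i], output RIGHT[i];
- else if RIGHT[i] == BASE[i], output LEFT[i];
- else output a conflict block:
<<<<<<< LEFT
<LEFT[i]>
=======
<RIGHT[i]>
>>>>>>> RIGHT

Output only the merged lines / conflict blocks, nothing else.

Answer: bravo
golf
delta
hotel
golf
golf

Derivation:
Final LEFT:  [golf, golf, golf, charlie, golf, foxtrot]
Final RIGHT: [bravo, golf, delta, hotel, delta, golf]
i=0: L=golf=BASE, R=bravo -> take RIGHT -> bravo
i=1: L=golf R=golf -> agree -> golf
i=2: L=golf=BASE, R=delta -> take RIGHT -> delta
i=3: L=charlie=BASE, R=hotel -> take RIGHT -> hotel
i=4: L=golf, R=delta=BASE -> take LEFT -> golf
i=5: L=foxtrot=BASE, R=golf -> take RIGHT -> golf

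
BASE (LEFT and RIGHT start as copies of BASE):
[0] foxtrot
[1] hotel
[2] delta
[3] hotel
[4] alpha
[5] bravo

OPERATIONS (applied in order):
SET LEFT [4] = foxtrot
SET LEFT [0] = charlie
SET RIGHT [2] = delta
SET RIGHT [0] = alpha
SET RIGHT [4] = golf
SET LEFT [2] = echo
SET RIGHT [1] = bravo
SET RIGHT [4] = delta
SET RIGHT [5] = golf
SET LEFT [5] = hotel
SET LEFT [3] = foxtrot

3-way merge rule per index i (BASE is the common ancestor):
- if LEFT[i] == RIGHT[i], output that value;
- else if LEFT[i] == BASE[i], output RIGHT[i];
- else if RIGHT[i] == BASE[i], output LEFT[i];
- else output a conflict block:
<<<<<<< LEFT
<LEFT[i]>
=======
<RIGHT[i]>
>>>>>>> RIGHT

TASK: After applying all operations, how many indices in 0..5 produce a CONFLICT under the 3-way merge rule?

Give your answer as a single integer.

Final LEFT:  [charlie, hotel, echo, foxtrot, foxtrot, hotel]
Final RIGHT: [alpha, bravo, delta, hotel, delta, golf]
i=0: BASE=foxtrot L=charlie R=alpha all differ -> CONFLICT
i=1: L=hotel=BASE, R=bravo -> take RIGHT -> bravo
i=2: L=echo, R=delta=BASE -> take LEFT -> echo
i=3: L=foxtrot, R=hotel=BASE -> take LEFT -> foxtrot
i=4: BASE=alpha L=foxtrot R=delta all differ -> CONFLICT
i=5: BASE=bravo L=hotel R=golf all differ -> CONFLICT
Conflict count: 3

Answer: 3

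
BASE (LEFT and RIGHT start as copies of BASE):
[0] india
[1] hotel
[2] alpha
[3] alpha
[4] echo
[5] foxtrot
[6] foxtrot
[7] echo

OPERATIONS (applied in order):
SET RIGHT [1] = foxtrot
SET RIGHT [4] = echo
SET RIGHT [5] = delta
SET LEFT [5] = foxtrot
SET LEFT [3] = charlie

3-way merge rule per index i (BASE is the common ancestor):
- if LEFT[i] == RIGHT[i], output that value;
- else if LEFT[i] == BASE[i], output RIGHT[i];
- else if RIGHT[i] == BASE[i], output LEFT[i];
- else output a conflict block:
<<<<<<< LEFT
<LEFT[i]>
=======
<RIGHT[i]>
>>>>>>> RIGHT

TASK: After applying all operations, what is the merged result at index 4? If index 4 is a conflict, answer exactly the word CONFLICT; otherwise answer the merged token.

Answer: echo

Derivation:
Final LEFT:  [india, hotel, alpha, charlie, echo, foxtrot, foxtrot, echo]
Final RIGHT: [india, foxtrot, alpha, alpha, echo, delta, foxtrot, echo]
i=0: L=india R=india -> agree -> india
i=1: L=hotel=BASE, R=foxtrot -> take RIGHT -> foxtrot
i=2: L=alpha R=alpha -> agree -> alpha
i=3: L=charlie, R=alpha=BASE -> take LEFT -> charlie
i=4: L=echo R=echo -> agree -> echo
i=5: L=foxtrot=BASE, R=delta -> take RIGHT -> delta
i=6: L=foxtrot R=foxtrot -> agree -> foxtrot
i=7: L=echo R=echo -> agree -> echo
Index 4 -> echo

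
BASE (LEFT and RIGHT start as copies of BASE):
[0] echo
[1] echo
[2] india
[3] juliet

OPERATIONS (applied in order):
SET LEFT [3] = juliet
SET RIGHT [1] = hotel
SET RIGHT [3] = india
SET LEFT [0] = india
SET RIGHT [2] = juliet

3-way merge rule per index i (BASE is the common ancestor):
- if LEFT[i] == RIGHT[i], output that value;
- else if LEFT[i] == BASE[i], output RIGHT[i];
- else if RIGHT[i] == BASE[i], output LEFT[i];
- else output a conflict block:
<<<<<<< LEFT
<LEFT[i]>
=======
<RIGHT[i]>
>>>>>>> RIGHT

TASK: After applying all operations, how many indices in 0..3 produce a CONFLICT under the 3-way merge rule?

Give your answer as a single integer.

Final LEFT:  [india, echo, india, juliet]
Final RIGHT: [echo, hotel, juliet, india]
i=0: L=india, R=echo=BASE -> take LEFT -> india
i=1: L=echo=BASE, R=hotel -> take RIGHT -> hotel
i=2: L=india=BASE, R=juliet -> take RIGHT -> juliet
i=3: L=juliet=BASE, R=india -> take RIGHT -> india
Conflict count: 0

Answer: 0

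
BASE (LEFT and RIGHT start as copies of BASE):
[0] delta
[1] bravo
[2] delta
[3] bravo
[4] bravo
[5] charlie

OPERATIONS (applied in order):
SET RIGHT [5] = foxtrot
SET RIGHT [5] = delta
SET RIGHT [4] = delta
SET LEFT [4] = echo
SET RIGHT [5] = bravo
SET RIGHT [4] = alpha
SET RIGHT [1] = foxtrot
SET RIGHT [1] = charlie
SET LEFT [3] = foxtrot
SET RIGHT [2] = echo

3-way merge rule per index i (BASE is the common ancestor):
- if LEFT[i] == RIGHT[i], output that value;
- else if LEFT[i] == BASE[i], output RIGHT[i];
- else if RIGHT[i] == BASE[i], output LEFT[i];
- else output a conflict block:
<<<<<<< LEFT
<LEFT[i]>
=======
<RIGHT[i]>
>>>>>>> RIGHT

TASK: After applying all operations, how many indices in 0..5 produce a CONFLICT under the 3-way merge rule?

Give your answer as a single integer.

Final LEFT:  [delta, bravo, delta, foxtrot, echo, charlie]
Final RIGHT: [delta, charlie, echo, bravo, alpha, bravo]
i=0: L=delta R=delta -> agree -> delta
i=1: L=bravo=BASE, R=charlie -> take RIGHT -> charlie
i=2: L=delta=BASE, R=echo -> take RIGHT -> echo
i=3: L=foxtrot, R=bravo=BASE -> take LEFT -> foxtrot
i=4: BASE=bravo L=echo R=alpha all differ -> CONFLICT
i=5: L=charlie=BASE, R=bravo -> take RIGHT -> bravo
Conflict count: 1

Answer: 1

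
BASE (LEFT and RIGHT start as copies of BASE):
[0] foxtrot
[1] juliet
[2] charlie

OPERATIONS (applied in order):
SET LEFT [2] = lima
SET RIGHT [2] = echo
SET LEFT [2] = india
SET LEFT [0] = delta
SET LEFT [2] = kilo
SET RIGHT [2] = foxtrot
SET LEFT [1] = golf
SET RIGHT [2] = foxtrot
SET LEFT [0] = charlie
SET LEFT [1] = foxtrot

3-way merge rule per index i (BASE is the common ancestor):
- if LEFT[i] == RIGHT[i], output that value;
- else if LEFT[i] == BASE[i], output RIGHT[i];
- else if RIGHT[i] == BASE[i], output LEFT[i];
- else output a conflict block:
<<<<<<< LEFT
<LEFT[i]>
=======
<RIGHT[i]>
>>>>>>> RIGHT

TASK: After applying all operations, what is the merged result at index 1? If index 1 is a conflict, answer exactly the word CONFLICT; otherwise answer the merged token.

Final LEFT:  [charlie, foxtrot, kilo]
Final RIGHT: [foxtrot, juliet, foxtrot]
i=0: L=charlie, R=foxtrot=BASE -> take LEFT -> charlie
i=1: L=foxtrot, R=juliet=BASE -> take LEFT -> foxtrot
i=2: BASE=charlie L=kilo R=foxtrot all differ -> CONFLICT
Index 1 -> foxtrot

Answer: foxtrot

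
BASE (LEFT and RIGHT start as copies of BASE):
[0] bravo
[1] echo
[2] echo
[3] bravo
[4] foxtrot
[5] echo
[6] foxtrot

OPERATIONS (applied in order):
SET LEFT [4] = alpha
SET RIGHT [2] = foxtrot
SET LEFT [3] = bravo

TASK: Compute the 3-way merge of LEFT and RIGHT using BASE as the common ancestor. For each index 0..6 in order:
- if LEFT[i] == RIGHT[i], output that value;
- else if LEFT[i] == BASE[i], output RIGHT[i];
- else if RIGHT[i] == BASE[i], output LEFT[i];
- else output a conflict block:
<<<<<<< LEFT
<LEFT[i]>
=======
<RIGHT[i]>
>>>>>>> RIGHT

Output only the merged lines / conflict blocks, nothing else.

Final LEFT:  [bravo, echo, echo, bravo, alpha, echo, foxtrot]
Final RIGHT: [bravo, echo, foxtrot, bravo, foxtrot, echo, foxtrot]
i=0: L=bravo R=bravo -> agree -> bravo
i=1: L=echo R=echo -> agree -> echo
i=2: L=echo=BASE, R=foxtrot -> take RIGHT -> foxtrot
i=3: L=bravo R=bravo -> agree -> bravo
i=4: L=alpha, R=foxtrot=BASE -> take LEFT -> alpha
i=5: L=echo R=echo -> agree -> echo
i=6: L=foxtrot R=foxtrot -> agree -> foxtrot

Answer: bravo
echo
foxtrot
bravo
alpha
echo
foxtrot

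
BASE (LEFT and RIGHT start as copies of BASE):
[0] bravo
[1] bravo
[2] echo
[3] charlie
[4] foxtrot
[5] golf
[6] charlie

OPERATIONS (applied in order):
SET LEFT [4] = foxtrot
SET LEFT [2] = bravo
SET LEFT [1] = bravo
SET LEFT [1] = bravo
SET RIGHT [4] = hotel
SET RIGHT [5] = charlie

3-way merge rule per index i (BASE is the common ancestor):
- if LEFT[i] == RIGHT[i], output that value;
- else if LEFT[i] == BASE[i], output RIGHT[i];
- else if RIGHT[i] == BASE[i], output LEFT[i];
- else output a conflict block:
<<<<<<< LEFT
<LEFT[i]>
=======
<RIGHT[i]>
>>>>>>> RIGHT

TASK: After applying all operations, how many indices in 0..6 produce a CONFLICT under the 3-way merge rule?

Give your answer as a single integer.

Final LEFT:  [bravo, bravo, bravo, charlie, foxtrot, golf, charlie]
Final RIGHT: [bravo, bravo, echo, charlie, hotel, charlie, charlie]
i=0: L=bravo R=bravo -> agree -> bravo
i=1: L=bravo R=bravo -> agree -> bravo
i=2: L=bravo, R=echo=BASE -> take LEFT -> bravo
i=3: L=charlie R=charlie -> agree -> charlie
i=4: L=foxtrot=BASE, R=hotel -> take RIGHT -> hotel
i=5: L=golf=BASE, R=charlie -> take RIGHT -> charlie
i=6: L=charlie R=charlie -> agree -> charlie
Conflict count: 0

Answer: 0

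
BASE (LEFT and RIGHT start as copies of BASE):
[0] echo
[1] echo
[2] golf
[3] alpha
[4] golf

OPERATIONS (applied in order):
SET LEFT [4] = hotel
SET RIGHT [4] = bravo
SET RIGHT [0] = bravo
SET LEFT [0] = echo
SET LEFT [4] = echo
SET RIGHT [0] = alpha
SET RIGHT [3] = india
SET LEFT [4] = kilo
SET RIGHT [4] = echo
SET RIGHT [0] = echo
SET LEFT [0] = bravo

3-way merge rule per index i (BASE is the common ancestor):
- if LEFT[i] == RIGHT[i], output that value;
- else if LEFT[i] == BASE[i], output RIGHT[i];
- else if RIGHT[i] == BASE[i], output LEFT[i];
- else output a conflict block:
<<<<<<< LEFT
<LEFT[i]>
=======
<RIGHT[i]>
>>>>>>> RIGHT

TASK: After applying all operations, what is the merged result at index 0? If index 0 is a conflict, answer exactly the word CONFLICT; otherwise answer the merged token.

Final LEFT:  [bravo, echo, golf, alpha, kilo]
Final RIGHT: [echo, echo, golf, india, echo]
i=0: L=bravo, R=echo=BASE -> take LEFT -> bravo
i=1: L=echo R=echo -> agree -> echo
i=2: L=golf R=golf -> agree -> golf
i=3: L=alpha=BASE, R=india -> take RIGHT -> india
i=4: BASE=golf L=kilo R=echo all differ -> CONFLICT
Index 0 -> bravo

Answer: bravo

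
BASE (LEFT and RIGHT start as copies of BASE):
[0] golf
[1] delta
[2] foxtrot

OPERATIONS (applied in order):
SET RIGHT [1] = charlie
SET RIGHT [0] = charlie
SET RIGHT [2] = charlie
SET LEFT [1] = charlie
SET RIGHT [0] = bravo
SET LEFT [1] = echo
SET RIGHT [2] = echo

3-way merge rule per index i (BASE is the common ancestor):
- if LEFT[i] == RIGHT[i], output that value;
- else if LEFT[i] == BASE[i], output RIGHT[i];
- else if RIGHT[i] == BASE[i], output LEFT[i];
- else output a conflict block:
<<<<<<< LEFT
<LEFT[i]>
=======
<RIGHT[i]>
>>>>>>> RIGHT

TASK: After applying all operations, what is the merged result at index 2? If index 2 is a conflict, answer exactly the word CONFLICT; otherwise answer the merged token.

Answer: echo

Derivation:
Final LEFT:  [golf, echo, foxtrot]
Final RIGHT: [bravo, charlie, echo]
i=0: L=golf=BASE, R=bravo -> take RIGHT -> bravo
i=1: BASE=delta L=echo R=charlie all differ -> CONFLICT
i=2: L=foxtrot=BASE, R=echo -> take RIGHT -> echo
Index 2 -> echo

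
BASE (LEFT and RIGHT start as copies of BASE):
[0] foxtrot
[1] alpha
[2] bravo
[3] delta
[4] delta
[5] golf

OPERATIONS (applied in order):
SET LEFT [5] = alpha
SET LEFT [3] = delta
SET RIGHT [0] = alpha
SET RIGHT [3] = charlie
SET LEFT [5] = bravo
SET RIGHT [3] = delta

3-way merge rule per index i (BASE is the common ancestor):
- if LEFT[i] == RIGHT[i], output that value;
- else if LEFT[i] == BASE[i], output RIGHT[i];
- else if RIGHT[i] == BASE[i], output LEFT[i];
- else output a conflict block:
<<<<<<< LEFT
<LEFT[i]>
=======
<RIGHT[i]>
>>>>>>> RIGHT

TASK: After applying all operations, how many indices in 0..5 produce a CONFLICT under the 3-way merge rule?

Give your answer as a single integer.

Final LEFT:  [foxtrot, alpha, bravo, delta, delta, bravo]
Final RIGHT: [alpha, alpha, bravo, delta, delta, golf]
i=0: L=foxtrot=BASE, R=alpha -> take RIGHT -> alpha
i=1: L=alpha R=alpha -> agree -> alpha
i=2: L=bravo R=bravo -> agree -> bravo
i=3: L=delta R=delta -> agree -> delta
i=4: L=delta R=delta -> agree -> delta
i=5: L=bravo, R=golf=BASE -> take LEFT -> bravo
Conflict count: 0

Answer: 0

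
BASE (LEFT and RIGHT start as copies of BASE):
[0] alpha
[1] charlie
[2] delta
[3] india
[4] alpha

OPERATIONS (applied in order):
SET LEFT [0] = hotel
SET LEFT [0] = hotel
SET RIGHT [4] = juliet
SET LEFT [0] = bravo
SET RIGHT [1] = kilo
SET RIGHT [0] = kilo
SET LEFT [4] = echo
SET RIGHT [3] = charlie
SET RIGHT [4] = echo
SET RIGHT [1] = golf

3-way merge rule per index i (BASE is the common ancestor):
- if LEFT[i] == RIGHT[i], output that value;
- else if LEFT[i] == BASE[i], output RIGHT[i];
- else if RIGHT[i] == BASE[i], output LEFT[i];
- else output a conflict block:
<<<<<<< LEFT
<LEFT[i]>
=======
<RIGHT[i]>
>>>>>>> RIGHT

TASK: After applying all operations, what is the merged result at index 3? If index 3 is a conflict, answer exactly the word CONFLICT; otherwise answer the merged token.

Answer: charlie

Derivation:
Final LEFT:  [bravo, charlie, delta, india, echo]
Final RIGHT: [kilo, golf, delta, charlie, echo]
i=0: BASE=alpha L=bravo R=kilo all differ -> CONFLICT
i=1: L=charlie=BASE, R=golf -> take RIGHT -> golf
i=2: L=delta R=delta -> agree -> delta
i=3: L=india=BASE, R=charlie -> take RIGHT -> charlie
i=4: L=echo R=echo -> agree -> echo
Index 3 -> charlie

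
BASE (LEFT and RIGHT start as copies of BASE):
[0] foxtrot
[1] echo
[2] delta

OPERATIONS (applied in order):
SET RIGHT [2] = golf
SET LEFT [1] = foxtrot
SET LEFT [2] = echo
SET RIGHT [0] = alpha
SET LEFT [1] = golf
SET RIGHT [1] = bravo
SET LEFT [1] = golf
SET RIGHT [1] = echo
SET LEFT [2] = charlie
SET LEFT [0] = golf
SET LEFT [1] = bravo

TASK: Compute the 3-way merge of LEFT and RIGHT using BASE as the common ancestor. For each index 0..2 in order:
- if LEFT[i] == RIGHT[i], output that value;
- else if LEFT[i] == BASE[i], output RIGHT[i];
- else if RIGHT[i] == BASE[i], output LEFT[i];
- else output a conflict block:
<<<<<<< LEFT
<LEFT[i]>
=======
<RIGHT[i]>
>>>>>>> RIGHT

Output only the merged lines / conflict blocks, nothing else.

Final LEFT:  [golf, bravo, charlie]
Final RIGHT: [alpha, echo, golf]
i=0: BASE=foxtrot L=golf R=alpha all differ -> CONFLICT
i=1: L=bravo, R=echo=BASE -> take LEFT -> bravo
i=2: BASE=delta L=charlie R=golf all differ -> CONFLICT

Answer: <<<<<<< LEFT
golf
=======
alpha
>>>>>>> RIGHT
bravo
<<<<<<< LEFT
charlie
=======
golf
>>>>>>> RIGHT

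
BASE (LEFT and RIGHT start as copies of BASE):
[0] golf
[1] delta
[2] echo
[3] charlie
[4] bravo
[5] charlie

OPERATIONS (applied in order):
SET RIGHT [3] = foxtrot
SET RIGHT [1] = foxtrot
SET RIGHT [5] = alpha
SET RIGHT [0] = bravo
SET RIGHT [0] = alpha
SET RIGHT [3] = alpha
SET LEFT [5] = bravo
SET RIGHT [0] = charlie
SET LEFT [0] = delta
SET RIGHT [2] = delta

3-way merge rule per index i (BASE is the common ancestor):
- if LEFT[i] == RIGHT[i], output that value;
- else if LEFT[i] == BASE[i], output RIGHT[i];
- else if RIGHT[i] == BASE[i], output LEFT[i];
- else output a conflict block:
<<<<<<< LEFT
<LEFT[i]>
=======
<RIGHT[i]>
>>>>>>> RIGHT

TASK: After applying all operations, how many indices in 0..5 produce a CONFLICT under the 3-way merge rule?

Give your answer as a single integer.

Answer: 2

Derivation:
Final LEFT:  [delta, delta, echo, charlie, bravo, bravo]
Final RIGHT: [charlie, foxtrot, delta, alpha, bravo, alpha]
i=0: BASE=golf L=delta R=charlie all differ -> CONFLICT
i=1: L=delta=BASE, R=foxtrot -> take RIGHT -> foxtrot
i=2: L=echo=BASE, R=delta -> take RIGHT -> delta
i=3: L=charlie=BASE, R=alpha -> take RIGHT -> alpha
i=4: L=bravo R=bravo -> agree -> bravo
i=5: BASE=charlie L=bravo R=alpha all differ -> CONFLICT
Conflict count: 2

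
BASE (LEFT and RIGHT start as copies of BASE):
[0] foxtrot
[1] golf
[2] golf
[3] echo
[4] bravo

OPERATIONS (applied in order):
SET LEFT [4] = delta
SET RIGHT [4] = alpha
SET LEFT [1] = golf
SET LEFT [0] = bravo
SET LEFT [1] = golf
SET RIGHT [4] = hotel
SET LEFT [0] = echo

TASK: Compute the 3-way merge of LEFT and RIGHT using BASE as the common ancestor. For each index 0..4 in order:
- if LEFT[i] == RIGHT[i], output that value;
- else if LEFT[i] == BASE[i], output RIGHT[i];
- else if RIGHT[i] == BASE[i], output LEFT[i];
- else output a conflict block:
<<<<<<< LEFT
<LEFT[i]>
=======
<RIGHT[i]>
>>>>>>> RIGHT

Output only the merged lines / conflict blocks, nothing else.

Answer: echo
golf
golf
echo
<<<<<<< LEFT
delta
=======
hotel
>>>>>>> RIGHT

Derivation:
Final LEFT:  [echo, golf, golf, echo, delta]
Final RIGHT: [foxtrot, golf, golf, echo, hotel]
i=0: L=echo, R=foxtrot=BASE -> take LEFT -> echo
i=1: L=golf R=golf -> agree -> golf
i=2: L=golf R=golf -> agree -> golf
i=3: L=echo R=echo -> agree -> echo
i=4: BASE=bravo L=delta R=hotel all differ -> CONFLICT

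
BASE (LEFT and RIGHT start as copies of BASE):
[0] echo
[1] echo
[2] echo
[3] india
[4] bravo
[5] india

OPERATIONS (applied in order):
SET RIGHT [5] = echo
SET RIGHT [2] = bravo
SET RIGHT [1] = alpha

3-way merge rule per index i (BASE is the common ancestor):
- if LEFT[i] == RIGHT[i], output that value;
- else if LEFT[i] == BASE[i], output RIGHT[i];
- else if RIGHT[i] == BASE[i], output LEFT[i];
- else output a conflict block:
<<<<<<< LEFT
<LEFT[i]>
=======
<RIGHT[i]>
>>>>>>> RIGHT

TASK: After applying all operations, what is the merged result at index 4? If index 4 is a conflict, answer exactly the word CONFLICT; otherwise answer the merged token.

Answer: bravo

Derivation:
Final LEFT:  [echo, echo, echo, india, bravo, india]
Final RIGHT: [echo, alpha, bravo, india, bravo, echo]
i=0: L=echo R=echo -> agree -> echo
i=1: L=echo=BASE, R=alpha -> take RIGHT -> alpha
i=2: L=echo=BASE, R=bravo -> take RIGHT -> bravo
i=3: L=india R=india -> agree -> india
i=4: L=bravo R=bravo -> agree -> bravo
i=5: L=india=BASE, R=echo -> take RIGHT -> echo
Index 4 -> bravo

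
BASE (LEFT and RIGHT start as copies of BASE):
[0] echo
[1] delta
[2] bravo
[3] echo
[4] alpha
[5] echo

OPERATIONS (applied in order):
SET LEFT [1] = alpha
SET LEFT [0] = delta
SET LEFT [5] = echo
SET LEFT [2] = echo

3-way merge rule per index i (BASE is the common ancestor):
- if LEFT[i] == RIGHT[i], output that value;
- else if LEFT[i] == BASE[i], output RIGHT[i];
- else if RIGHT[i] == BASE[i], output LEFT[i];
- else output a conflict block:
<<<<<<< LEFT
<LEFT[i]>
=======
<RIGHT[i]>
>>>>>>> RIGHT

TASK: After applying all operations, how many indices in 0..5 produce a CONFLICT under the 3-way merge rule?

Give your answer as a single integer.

Final LEFT:  [delta, alpha, echo, echo, alpha, echo]
Final RIGHT: [echo, delta, bravo, echo, alpha, echo]
i=0: L=delta, R=echo=BASE -> take LEFT -> delta
i=1: L=alpha, R=delta=BASE -> take LEFT -> alpha
i=2: L=echo, R=bravo=BASE -> take LEFT -> echo
i=3: L=echo R=echo -> agree -> echo
i=4: L=alpha R=alpha -> agree -> alpha
i=5: L=echo R=echo -> agree -> echo
Conflict count: 0

Answer: 0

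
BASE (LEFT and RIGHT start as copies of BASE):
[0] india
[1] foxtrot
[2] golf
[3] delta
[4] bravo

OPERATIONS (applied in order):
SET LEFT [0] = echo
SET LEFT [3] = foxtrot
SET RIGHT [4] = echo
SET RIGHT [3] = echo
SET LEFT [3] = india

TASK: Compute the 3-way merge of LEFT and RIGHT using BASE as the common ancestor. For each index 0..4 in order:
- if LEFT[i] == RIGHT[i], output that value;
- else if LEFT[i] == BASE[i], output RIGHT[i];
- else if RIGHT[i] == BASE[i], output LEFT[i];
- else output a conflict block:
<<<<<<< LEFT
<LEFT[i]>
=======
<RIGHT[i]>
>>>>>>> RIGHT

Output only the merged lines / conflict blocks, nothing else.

Answer: echo
foxtrot
golf
<<<<<<< LEFT
india
=======
echo
>>>>>>> RIGHT
echo

Derivation:
Final LEFT:  [echo, foxtrot, golf, india, bravo]
Final RIGHT: [india, foxtrot, golf, echo, echo]
i=0: L=echo, R=india=BASE -> take LEFT -> echo
i=1: L=foxtrot R=foxtrot -> agree -> foxtrot
i=2: L=golf R=golf -> agree -> golf
i=3: BASE=delta L=india R=echo all differ -> CONFLICT
i=4: L=bravo=BASE, R=echo -> take RIGHT -> echo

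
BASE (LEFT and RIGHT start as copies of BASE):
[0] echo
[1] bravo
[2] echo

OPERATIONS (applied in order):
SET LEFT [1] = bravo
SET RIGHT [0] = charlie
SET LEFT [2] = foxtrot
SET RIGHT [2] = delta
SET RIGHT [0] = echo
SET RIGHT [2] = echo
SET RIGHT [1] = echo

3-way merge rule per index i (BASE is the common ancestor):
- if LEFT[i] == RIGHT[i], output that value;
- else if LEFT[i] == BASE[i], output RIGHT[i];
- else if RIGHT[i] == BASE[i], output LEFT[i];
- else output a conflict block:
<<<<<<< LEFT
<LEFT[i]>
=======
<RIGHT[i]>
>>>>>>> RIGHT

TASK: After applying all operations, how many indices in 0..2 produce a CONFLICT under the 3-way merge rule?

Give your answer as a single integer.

Answer: 0

Derivation:
Final LEFT:  [echo, bravo, foxtrot]
Final RIGHT: [echo, echo, echo]
i=0: L=echo R=echo -> agree -> echo
i=1: L=bravo=BASE, R=echo -> take RIGHT -> echo
i=2: L=foxtrot, R=echo=BASE -> take LEFT -> foxtrot
Conflict count: 0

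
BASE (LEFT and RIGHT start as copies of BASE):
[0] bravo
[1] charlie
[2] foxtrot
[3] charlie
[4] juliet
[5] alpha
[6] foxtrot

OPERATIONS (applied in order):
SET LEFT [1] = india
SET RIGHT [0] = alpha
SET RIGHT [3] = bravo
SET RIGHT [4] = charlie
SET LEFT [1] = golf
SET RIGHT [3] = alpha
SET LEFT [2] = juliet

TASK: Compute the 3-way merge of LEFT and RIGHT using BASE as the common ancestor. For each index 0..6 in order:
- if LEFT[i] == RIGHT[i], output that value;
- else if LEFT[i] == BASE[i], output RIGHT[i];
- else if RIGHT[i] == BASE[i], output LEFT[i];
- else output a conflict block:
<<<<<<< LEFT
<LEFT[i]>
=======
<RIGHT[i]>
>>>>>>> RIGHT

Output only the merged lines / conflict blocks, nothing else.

Final LEFT:  [bravo, golf, juliet, charlie, juliet, alpha, foxtrot]
Final RIGHT: [alpha, charlie, foxtrot, alpha, charlie, alpha, foxtrot]
i=0: L=bravo=BASE, R=alpha -> take RIGHT -> alpha
i=1: L=golf, R=charlie=BASE -> take LEFT -> golf
i=2: L=juliet, R=foxtrot=BASE -> take LEFT -> juliet
i=3: L=charlie=BASE, R=alpha -> take RIGHT -> alpha
i=4: L=juliet=BASE, R=charlie -> take RIGHT -> charlie
i=5: L=alpha R=alpha -> agree -> alpha
i=6: L=foxtrot R=foxtrot -> agree -> foxtrot

Answer: alpha
golf
juliet
alpha
charlie
alpha
foxtrot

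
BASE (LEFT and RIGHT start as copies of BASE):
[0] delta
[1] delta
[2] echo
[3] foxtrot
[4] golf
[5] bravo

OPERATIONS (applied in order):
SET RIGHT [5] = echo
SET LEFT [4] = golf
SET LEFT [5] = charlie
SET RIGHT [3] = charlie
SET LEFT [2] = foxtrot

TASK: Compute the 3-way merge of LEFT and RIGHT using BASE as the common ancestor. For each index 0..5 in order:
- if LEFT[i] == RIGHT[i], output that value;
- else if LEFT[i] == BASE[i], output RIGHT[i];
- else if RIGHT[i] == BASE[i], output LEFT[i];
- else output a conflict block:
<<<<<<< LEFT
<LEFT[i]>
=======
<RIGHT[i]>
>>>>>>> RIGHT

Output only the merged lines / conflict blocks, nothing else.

Final LEFT:  [delta, delta, foxtrot, foxtrot, golf, charlie]
Final RIGHT: [delta, delta, echo, charlie, golf, echo]
i=0: L=delta R=delta -> agree -> delta
i=1: L=delta R=delta -> agree -> delta
i=2: L=foxtrot, R=echo=BASE -> take LEFT -> foxtrot
i=3: L=foxtrot=BASE, R=charlie -> take RIGHT -> charlie
i=4: L=golf R=golf -> agree -> golf
i=5: BASE=bravo L=charlie R=echo all differ -> CONFLICT

Answer: delta
delta
foxtrot
charlie
golf
<<<<<<< LEFT
charlie
=======
echo
>>>>>>> RIGHT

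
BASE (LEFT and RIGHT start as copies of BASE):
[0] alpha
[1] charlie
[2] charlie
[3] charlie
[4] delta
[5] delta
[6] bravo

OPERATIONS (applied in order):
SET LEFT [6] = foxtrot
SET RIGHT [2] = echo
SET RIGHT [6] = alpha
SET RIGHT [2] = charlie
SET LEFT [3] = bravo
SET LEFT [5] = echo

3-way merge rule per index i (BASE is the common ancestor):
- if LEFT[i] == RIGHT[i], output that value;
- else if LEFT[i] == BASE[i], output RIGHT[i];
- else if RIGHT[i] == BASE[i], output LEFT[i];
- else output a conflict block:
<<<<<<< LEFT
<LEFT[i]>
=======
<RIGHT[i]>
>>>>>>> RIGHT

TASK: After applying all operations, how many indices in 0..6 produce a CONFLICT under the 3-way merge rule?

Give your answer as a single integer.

Answer: 1

Derivation:
Final LEFT:  [alpha, charlie, charlie, bravo, delta, echo, foxtrot]
Final RIGHT: [alpha, charlie, charlie, charlie, delta, delta, alpha]
i=0: L=alpha R=alpha -> agree -> alpha
i=1: L=charlie R=charlie -> agree -> charlie
i=2: L=charlie R=charlie -> agree -> charlie
i=3: L=bravo, R=charlie=BASE -> take LEFT -> bravo
i=4: L=delta R=delta -> agree -> delta
i=5: L=echo, R=delta=BASE -> take LEFT -> echo
i=6: BASE=bravo L=foxtrot R=alpha all differ -> CONFLICT
Conflict count: 1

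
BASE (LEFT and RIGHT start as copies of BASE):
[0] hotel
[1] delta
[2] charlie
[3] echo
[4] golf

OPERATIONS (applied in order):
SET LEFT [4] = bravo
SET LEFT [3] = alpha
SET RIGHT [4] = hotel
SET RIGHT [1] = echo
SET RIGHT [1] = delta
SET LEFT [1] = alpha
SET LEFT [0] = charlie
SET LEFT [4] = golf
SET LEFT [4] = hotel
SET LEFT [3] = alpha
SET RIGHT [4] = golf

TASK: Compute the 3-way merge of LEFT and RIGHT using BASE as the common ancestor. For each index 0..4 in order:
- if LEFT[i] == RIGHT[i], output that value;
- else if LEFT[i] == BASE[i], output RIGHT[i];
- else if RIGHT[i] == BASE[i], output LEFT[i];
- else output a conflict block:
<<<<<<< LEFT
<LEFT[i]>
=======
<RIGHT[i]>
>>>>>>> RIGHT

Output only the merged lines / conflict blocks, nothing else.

Answer: charlie
alpha
charlie
alpha
hotel

Derivation:
Final LEFT:  [charlie, alpha, charlie, alpha, hotel]
Final RIGHT: [hotel, delta, charlie, echo, golf]
i=0: L=charlie, R=hotel=BASE -> take LEFT -> charlie
i=1: L=alpha, R=delta=BASE -> take LEFT -> alpha
i=2: L=charlie R=charlie -> agree -> charlie
i=3: L=alpha, R=echo=BASE -> take LEFT -> alpha
i=4: L=hotel, R=golf=BASE -> take LEFT -> hotel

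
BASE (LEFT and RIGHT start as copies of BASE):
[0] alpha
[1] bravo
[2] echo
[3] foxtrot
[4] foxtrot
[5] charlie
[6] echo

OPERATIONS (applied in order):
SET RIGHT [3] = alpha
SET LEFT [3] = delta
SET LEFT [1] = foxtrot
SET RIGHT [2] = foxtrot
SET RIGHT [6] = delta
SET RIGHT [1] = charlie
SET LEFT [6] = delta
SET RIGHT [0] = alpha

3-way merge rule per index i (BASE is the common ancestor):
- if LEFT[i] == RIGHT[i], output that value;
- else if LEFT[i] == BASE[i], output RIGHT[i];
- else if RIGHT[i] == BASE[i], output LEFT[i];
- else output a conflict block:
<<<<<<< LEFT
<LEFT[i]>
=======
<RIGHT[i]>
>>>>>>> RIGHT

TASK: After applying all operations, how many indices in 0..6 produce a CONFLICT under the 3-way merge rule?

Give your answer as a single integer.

Final LEFT:  [alpha, foxtrot, echo, delta, foxtrot, charlie, delta]
Final RIGHT: [alpha, charlie, foxtrot, alpha, foxtrot, charlie, delta]
i=0: L=alpha R=alpha -> agree -> alpha
i=1: BASE=bravo L=foxtrot R=charlie all differ -> CONFLICT
i=2: L=echo=BASE, R=foxtrot -> take RIGHT -> foxtrot
i=3: BASE=foxtrot L=delta R=alpha all differ -> CONFLICT
i=4: L=foxtrot R=foxtrot -> agree -> foxtrot
i=5: L=charlie R=charlie -> agree -> charlie
i=6: L=delta R=delta -> agree -> delta
Conflict count: 2

Answer: 2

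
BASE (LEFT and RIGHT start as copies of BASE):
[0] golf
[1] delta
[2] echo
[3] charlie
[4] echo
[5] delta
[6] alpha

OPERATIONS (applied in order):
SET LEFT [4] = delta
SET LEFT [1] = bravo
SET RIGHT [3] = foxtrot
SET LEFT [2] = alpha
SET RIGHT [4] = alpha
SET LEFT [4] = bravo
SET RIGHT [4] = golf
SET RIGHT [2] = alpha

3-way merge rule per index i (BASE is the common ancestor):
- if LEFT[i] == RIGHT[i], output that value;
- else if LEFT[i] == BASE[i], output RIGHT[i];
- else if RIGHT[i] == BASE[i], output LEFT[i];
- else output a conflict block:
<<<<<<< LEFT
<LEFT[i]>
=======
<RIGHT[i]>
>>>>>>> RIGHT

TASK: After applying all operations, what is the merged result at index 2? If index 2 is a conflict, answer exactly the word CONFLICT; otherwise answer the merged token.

Answer: alpha

Derivation:
Final LEFT:  [golf, bravo, alpha, charlie, bravo, delta, alpha]
Final RIGHT: [golf, delta, alpha, foxtrot, golf, delta, alpha]
i=0: L=golf R=golf -> agree -> golf
i=1: L=bravo, R=delta=BASE -> take LEFT -> bravo
i=2: L=alpha R=alpha -> agree -> alpha
i=3: L=charlie=BASE, R=foxtrot -> take RIGHT -> foxtrot
i=4: BASE=echo L=bravo R=golf all differ -> CONFLICT
i=5: L=delta R=delta -> agree -> delta
i=6: L=alpha R=alpha -> agree -> alpha
Index 2 -> alpha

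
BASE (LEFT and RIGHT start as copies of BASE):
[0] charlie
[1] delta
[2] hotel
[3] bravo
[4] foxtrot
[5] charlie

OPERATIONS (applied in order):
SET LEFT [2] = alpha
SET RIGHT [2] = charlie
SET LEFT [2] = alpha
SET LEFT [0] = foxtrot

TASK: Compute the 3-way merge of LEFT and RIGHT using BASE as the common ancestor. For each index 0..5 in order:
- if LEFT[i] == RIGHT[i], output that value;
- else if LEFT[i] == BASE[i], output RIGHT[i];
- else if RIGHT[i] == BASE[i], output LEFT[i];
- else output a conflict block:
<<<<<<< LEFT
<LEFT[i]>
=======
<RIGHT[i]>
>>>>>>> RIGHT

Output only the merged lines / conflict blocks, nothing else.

Answer: foxtrot
delta
<<<<<<< LEFT
alpha
=======
charlie
>>>>>>> RIGHT
bravo
foxtrot
charlie

Derivation:
Final LEFT:  [foxtrot, delta, alpha, bravo, foxtrot, charlie]
Final RIGHT: [charlie, delta, charlie, bravo, foxtrot, charlie]
i=0: L=foxtrot, R=charlie=BASE -> take LEFT -> foxtrot
i=1: L=delta R=delta -> agree -> delta
i=2: BASE=hotel L=alpha R=charlie all differ -> CONFLICT
i=3: L=bravo R=bravo -> agree -> bravo
i=4: L=foxtrot R=foxtrot -> agree -> foxtrot
i=5: L=charlie R=charlie -> agree -> charlie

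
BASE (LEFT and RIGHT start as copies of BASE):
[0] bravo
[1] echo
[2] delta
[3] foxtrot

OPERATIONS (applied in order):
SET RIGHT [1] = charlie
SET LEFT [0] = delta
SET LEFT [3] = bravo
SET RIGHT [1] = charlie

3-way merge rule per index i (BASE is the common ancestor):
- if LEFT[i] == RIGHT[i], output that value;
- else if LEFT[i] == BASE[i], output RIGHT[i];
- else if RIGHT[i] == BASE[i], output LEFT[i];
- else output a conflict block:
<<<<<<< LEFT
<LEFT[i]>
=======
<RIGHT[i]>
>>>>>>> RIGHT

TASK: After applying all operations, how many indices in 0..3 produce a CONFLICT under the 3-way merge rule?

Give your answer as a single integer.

Final LEFT:  [delta, echo, delta, bravo]
Final RIGHT: [bravo, charlie, delta, foxtrot]
i=0: L=delta, R=bravo=BASE -> take LEFT -> delta
i=1: L=echo=BASE, R=charlie -> take RIGHT -> charlie
i=2: L=delta R=delta -> agree -> delta
i=3: L=bravo, R=foxtrot=BASE -> take LEFT -> bravo
Conflict count: 0

Answer: 0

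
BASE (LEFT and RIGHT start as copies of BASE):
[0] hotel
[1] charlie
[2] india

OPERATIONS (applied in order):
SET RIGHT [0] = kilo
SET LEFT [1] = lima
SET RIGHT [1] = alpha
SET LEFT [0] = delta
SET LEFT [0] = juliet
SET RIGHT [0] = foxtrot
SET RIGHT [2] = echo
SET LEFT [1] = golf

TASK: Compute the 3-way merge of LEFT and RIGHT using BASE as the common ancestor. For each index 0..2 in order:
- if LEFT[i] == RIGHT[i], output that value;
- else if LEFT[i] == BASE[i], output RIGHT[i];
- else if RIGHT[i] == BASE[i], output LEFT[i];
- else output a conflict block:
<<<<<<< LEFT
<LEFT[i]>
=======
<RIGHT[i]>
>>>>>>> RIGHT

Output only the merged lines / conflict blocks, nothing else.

Final LEFT:  [juliet, golf, india]
Final RIGHT: [foxtrot, alpha, echo]
i=0: BASE=hotel L=juliet R=foxtrot all differ -> CONFLICT
i=1: BASE=charlie L=golf R=alpha all differ -> CONFLICT
i=2: L=india=BASE, R=echo -> take RIGHT -> echo

Answer: <<<<<<< LEFT
juliet
=======
foxtrot
>>>>>>> RIGHT
<<<<<<< LEFT
golf
=======
alpha
>>>>>>> RIGHT
echo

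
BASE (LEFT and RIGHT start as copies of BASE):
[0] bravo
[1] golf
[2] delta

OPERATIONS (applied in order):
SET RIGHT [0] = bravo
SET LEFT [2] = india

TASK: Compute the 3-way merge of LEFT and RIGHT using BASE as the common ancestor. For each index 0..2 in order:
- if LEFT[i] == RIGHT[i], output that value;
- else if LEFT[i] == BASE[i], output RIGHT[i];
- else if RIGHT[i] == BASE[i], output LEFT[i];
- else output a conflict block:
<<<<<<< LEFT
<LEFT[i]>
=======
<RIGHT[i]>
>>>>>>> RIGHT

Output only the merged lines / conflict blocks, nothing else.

Final LEFT:  [bravo, golf, india]
Final RIGHT: [bravo, golf, delta]
i=0: L=bravo R=bravo -> agree -> bravo
i=1: L=golf R=golf -> agree -> golf
i=2: L=india, R=delta=BASE -> take LEFT -> india

Answer: bravo
golf
india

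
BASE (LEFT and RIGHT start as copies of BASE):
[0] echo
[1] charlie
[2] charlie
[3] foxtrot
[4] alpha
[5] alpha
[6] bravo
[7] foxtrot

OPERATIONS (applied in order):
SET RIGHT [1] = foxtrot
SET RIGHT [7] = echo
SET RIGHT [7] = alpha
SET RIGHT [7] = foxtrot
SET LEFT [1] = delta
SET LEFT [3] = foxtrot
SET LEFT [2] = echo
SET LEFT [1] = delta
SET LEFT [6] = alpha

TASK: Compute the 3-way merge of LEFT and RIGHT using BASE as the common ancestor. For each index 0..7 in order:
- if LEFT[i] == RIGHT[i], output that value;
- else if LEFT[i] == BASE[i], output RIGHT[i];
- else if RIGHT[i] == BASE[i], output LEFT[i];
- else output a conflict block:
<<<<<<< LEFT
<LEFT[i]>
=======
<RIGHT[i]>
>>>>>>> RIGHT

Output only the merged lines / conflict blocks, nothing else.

Final LEFT:  [echo, delta, echo, foxtrot, alpha, alpha, alpha, foxtrot]
Final RIGHT: [echo, foxtrot, charlie, foxtrot, alpha, alpha, bravo, foxtrot]
i=0: L=echo R=echo -> agree -> echo
i=1: BASE=charlie L=delta R=foxtrot all differ -> CONFLICT
i=2: L=echo, R=charlie=BASE -> take LEFT -> echo
i=3: L=foxtrot R=foxtrot -> agree -> foxtrot
i=4: L=alpha R=alpha -> agree -> alpha
i=5: L=alpha R=alpha -> agree -> alpha
i=6: L=alpha, R=bravo=BASE -> take LEFT -> alpha
i=7: L=foxtrot R=foxtrot -> agree -> foxtrot

Answer: echo
<<<<<<< LEFT
delta
=======
foxtrot
>>>>>>> RIGHT
echo
foxtrot
alpha
alpha
alpha
foxtrot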